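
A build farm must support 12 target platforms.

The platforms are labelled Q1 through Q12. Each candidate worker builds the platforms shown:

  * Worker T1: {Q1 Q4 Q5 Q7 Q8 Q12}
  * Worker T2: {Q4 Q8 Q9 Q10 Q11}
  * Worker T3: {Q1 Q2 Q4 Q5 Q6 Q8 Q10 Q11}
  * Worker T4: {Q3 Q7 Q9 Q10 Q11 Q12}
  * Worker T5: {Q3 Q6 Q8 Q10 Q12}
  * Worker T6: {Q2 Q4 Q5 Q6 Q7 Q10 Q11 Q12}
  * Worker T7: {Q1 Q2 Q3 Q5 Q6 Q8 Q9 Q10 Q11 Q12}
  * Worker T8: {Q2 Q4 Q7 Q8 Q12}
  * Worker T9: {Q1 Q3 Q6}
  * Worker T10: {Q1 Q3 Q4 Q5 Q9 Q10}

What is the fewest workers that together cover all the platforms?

2

T3 and T4 together: T3 ∪ T4 = {Q1, Q2, Q3, Q4, Q5, Q6, Q7, Q8, Q9, Q10, Q11, Q12} — every platform is covered.
No single worker has all 12 platforms (the largest, T7, has 10), so 2 is optimal.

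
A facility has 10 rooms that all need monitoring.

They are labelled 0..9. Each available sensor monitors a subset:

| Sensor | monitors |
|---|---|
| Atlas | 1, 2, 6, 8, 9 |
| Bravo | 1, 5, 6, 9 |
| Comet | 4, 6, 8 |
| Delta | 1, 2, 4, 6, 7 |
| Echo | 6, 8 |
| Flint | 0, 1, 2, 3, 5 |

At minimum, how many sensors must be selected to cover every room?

Atlas and Delta and Flint together: Atlas ∪ Delta ∪ Flint = {0, 1, 2, 3, 4, 5, 6, 7, 8, 9} — every room is covered.
Only Flint contains 0, so Flint is forced; the remaining 5 rooms need at least 2 more sensors (each remaining sensor adds at most 3) — so at least 3 sensors are needed, and 3 is optimal.

3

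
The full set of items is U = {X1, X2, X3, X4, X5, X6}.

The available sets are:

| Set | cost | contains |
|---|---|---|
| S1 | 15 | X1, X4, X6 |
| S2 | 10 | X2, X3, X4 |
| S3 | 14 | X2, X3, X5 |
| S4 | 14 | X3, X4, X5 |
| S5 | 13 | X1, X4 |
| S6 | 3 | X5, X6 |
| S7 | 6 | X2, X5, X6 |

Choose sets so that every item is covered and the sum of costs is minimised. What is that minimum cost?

26

S2, S5, S6 together cover every item (S2 ∪ S5 ∪ S6 = {X1, X2, X3, X4, X5, X6}); total cost 10 + 13 + 3 = 26.
No covering selection has total cost below 26.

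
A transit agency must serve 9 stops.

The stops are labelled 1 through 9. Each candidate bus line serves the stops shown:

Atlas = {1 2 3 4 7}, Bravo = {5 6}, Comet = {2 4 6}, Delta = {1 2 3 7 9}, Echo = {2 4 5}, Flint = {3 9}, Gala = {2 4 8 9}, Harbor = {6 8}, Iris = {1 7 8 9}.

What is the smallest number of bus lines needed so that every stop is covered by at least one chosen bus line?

3

Take {Delta, Echo, Harbor}. Their union is {1, 2, 3, 4, 5, 6, 7, 8, 9}, which is all 9 stops.
No 2 of the 9 bus lines cover everything (all 36 combinations miss at least one stop), so 3 is optimal.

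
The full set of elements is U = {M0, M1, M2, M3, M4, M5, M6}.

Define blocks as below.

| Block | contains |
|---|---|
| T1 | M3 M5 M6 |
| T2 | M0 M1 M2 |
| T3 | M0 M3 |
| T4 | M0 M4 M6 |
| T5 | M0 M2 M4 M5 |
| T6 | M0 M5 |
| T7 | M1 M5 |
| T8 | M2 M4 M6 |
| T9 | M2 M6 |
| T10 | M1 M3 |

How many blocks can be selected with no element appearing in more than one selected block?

T6, T9, T10 are pairwise disjoint (T6={M0,M5}; T9={M2,M6}; T10={M1,M3}).
Every remaining block overlaps one of these, and no 4 of the listed blocks are pairwise disjoint, so 3 is the maximum.

3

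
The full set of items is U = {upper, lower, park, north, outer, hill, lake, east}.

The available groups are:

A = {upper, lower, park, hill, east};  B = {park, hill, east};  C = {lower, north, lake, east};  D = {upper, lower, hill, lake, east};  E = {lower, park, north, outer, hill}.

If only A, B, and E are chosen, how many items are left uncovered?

Union of A, B, E = {upper, lower, park, north, outer, hill, east}.
Not covered: lake — 1 item.

1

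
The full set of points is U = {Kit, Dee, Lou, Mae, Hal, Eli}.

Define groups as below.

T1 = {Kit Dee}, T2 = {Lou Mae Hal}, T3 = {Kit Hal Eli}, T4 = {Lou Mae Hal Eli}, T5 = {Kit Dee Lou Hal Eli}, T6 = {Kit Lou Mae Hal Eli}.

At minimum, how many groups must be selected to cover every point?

2

T4 and T5 together: T4 ∪ T5 = {Kit, Dee, Lou, Mae, Hal, Eli} — every point is covered.
No single group has all 6 points (the largest, T5, has 5), so 2 is optimal.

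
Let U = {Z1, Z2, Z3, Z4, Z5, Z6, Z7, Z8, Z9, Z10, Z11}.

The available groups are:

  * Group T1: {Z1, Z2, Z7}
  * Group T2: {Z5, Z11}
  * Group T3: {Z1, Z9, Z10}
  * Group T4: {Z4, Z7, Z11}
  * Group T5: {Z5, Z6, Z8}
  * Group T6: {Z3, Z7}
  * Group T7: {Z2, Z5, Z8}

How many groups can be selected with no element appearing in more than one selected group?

3

T3, T5, T6 are pairwise disjoint (T3={Z1,Z9,Z10}; T5={Z5,Z6,Z8}; T6={Z3,Z7}).
Every remaining group overlaps one of these, and no 4 of the listed groups are pairwise disjoint, so 3 is the maximum.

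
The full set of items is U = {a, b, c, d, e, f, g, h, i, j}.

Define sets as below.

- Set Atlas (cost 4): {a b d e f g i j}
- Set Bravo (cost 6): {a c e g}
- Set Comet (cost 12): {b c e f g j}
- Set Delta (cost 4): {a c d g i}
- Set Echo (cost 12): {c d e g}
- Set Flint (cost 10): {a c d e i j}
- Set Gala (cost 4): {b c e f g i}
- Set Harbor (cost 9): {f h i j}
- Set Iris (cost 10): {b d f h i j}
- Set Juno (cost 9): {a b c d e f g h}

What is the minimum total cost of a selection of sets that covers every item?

13

Atlas, Juno together cover every item (Atlas ∪ Juno = {a, b, c, d, e, f, g, h, i, j}); total cost 4 + 9 = 13.
The greedy pick Atlas, Delta, Harbor costs 17; no covering selection beats 13.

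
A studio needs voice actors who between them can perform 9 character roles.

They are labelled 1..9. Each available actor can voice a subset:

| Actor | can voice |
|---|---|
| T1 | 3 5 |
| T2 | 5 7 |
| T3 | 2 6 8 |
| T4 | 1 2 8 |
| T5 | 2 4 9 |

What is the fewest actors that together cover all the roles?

5

Take {T1, T2, T3, T4, T5}. Their union is {1, 2, 3, 4, 5, 6, 7, 8, 9}, which is all 9 roles.
No 4 of the 5 actors cover everything (all 5 combinations miss at least one role), so 5 is optimal.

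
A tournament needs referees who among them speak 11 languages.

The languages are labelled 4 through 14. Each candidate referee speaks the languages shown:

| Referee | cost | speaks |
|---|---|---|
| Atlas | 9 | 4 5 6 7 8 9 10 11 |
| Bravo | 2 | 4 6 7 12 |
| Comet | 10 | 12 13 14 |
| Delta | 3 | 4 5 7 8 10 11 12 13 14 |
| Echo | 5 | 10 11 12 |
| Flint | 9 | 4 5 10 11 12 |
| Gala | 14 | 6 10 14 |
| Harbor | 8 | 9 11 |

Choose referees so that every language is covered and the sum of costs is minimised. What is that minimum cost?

12

Atlas, Delta together cover every language (Atlas ∪ Delta = {4, 5, 6, 7, 8, 9, 10, 11, 12, 13, 14}); total cost 9 + 3 = 12.
The greedy pick Delta, Bravo, Harbor costs 13; no covering selection beats 12.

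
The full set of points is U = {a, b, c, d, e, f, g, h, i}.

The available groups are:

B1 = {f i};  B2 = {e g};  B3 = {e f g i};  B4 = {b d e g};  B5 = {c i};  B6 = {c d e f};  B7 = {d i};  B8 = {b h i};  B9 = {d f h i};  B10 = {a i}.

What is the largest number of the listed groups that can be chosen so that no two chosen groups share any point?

B1, B4 are pairwise disjoint (B1={f,i}; B4={b,d,e,g}).
Every remaining group overlaps one of these, and no 3 of the listed groups are pairwise disjoint, so 2 is the maximum.

2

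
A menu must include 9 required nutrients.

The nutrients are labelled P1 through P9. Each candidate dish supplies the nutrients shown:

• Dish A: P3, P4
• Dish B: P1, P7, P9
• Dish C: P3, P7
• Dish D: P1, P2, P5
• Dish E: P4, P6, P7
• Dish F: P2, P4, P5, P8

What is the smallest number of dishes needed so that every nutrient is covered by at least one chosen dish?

4

Take {B, C, E, F}. Their union is {P1, P2, P3, P4, P5, P6, P7, P8, P9}, which is all 9 nutrients.
No 3 of the 6 dishes cover everything (all 20 combinations miss at least one nutrient), so 4 is optimal.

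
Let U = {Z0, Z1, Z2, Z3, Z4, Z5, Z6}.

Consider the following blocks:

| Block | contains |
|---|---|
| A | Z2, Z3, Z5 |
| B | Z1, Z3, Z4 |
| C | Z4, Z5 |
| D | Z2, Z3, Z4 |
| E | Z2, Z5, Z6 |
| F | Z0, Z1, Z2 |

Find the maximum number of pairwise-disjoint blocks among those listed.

B, E are pairwise disjoint (B={Z1,Z3,Z4}; E={Z2,Z5,Z6}).
Every remaining block overlaps one of these, and no 3 of the listed blocks are pairwise disjoint, so 2 is the maximum.

2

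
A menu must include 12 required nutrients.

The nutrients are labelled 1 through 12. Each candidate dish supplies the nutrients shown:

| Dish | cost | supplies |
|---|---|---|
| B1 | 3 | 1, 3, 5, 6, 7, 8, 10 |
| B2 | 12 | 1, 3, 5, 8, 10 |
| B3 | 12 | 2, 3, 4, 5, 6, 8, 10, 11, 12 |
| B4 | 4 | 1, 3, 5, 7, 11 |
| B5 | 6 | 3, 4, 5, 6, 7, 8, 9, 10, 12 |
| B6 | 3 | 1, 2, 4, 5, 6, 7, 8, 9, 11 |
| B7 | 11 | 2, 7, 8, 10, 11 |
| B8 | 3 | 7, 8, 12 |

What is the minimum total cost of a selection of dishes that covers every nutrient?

B5, B6 together cover every nutrient (B5 ∪ B6 = {1, 2, 3, 4, 5, 6, 7, 8, 9, 10, 11, 12}); total cost 6 + 3 = 9.
No covering selection has total cost below 9.

9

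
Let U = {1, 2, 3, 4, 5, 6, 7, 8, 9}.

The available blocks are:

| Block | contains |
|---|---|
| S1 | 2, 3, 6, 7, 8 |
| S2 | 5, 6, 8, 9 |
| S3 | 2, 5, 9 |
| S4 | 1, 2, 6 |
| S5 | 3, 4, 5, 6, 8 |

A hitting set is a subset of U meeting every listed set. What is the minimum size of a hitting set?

H = {6, 9} meets every block (each contains at least one member of H), and |H| = 2.
No single item lies in every block, so at least 2 are needed and 2 is optimal.

2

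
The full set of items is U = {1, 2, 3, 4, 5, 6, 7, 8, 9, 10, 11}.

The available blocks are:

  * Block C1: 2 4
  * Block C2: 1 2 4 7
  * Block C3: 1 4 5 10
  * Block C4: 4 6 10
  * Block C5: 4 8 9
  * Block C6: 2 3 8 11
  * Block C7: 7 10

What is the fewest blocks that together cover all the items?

5

C2, C3, C4, C5, and C6 cover everything between them: the union {1, 2, 3, 4, 5, 6, 7, 8, 9, 10, 11} is all of U.
No 4 of the 7 blocks cover everything (all 35 combinations miss at least one item), so 5 is optimal.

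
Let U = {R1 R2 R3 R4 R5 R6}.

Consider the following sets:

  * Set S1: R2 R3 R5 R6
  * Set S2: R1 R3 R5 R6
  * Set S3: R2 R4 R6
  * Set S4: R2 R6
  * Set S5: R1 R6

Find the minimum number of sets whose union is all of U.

2

S2 and S3 cover everything between them: the union {R1, R2, R3, R4, R5, R6} is all of U.
No single set has all 6 items (the largest, S1, has 4), so 2 is optimal.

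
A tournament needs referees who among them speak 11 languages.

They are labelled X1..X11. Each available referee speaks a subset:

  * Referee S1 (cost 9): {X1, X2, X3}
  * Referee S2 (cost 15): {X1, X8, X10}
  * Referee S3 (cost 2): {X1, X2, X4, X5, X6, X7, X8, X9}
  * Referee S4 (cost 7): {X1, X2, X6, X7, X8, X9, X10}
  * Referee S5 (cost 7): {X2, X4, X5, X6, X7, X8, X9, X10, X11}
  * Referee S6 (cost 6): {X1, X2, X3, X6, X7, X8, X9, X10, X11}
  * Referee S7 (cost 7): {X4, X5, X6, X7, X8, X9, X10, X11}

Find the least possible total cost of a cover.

S3, S6 together cover every language (S3 ∪ S6 = {X1, X2, X3, X4, X5, X6, X7, X8, X9, X10, X11}); total cost 2 + 6 = 8.
No covering selection has total cost below 8.

8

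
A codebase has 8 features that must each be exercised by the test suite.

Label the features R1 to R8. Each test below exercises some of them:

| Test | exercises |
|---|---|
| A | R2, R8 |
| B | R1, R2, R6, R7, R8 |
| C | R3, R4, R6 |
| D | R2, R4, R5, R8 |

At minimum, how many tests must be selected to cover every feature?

3

Take {B, C, D}. Their union is {R1, R2, R3, R4, R5, R6, R7, R8}, which is all 8 features.
Only B contains R1, so B is forced; the remaining 3 features need at least 2 more tests (each remaining test adds at most 2) — so at least 3 tests are needed, and 3 is optimal.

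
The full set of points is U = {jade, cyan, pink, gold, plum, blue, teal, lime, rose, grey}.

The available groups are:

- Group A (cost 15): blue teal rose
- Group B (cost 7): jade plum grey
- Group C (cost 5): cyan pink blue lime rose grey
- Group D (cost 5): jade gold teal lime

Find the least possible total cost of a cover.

17

B, C, D together cover every point (B ∪ C ∪ D = {jade, cyan, pink, gold, plum, blue, teal, lime, rose, grey}); total cost 7 + 5 + 5 = 17.
No covering selection has total cost below 17.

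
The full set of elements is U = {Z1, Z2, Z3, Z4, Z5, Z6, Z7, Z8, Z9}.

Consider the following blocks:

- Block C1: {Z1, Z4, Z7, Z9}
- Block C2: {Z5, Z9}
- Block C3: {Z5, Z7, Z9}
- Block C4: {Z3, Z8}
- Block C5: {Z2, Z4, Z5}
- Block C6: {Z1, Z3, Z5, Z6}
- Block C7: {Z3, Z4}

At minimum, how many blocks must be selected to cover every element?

Take {C3, C4, C5, C6}. Their union is {Z1, Z2, Z3, Z4, Z5, Z6, Z7, Z8, Z9}, which is all 9 elements.
No 3 of the 7 blocks cover everything (all 35 combinations miss at least one element), so 4 is optimal.

4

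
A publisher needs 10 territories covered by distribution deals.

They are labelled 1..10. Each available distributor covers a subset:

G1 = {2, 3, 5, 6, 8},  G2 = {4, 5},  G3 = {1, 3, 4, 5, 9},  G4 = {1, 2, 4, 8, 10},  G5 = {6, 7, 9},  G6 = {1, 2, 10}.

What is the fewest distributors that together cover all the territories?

3

G1 and G4 and G5 together: G1 ∪ G4 ∪ G5 = {1, 2, 3, 4, 5, 6, 7, 8, 9, 10} — every territory is covered.
Only G5 contains 7, so G5 is forced; the remaining 7 territories need at least 2 more distributors (each remaining distributor adds at most 5) — so at least 3 distributors are needed, and 3 is optimal.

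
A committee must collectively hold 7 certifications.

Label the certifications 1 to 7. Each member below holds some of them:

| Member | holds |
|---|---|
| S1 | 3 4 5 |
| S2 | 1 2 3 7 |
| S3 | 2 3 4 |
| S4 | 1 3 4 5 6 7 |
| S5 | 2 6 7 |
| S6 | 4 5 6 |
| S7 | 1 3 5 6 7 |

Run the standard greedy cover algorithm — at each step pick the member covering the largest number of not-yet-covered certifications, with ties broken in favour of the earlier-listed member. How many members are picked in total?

Greedy: pick S4 (covers 6 new) → pick S2 (covers 1 new). Total picks: 2.

2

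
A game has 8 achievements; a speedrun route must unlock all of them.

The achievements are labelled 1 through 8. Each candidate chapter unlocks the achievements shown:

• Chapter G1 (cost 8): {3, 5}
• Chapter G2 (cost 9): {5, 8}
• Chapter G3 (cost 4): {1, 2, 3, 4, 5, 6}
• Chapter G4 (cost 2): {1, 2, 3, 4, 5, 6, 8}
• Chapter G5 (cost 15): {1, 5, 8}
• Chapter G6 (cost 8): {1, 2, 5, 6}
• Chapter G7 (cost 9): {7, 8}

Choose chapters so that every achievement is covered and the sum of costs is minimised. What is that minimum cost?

11

G4, G7 together cover every achievement (G4 ∪ G7 = {1, 2, 3, 4, 5, 6, 7, 8}); total cost 2 + 9 = 11.
No covering selection has total cost below 11.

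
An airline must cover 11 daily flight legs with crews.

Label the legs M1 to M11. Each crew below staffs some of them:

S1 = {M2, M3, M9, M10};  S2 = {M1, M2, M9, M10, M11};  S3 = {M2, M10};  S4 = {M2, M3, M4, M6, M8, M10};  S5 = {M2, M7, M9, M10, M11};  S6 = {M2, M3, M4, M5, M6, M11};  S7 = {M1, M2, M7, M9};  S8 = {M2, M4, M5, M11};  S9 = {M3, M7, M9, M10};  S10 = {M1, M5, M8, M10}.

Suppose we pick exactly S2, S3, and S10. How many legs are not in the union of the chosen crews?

Union of S2, S3, S10 = {M1, M2, M5, M8, M9, M10, M11}.
Not covered: M3, M4, M6, M7 — 4 legs.

4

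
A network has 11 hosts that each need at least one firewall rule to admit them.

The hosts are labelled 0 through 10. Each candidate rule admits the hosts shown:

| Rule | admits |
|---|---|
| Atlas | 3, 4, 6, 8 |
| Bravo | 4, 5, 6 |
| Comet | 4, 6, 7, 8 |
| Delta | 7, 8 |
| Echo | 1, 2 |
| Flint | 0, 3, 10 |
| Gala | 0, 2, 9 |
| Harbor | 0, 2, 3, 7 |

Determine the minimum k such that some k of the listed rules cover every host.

Take {Bravo, Comet, Echo, Flint, Gala}. Their union is {0, 1, 2, 3, 4, 5, 6, 7, 8, 9, 10}, which is all 11 hosts.
No 4 of the 8 rules cover everything (all 70 combinations miss at least one host), so 5 is optimal.

5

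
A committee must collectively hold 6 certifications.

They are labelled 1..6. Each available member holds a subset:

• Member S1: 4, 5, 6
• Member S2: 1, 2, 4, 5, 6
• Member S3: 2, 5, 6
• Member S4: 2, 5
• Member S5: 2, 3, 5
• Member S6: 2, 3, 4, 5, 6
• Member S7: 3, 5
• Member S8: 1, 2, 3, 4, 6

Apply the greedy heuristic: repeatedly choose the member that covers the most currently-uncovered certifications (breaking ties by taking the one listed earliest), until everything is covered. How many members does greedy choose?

2

Greedy: pick S2 (covers 5 new) → pick S5 (covers 1 new). Total picks: 2.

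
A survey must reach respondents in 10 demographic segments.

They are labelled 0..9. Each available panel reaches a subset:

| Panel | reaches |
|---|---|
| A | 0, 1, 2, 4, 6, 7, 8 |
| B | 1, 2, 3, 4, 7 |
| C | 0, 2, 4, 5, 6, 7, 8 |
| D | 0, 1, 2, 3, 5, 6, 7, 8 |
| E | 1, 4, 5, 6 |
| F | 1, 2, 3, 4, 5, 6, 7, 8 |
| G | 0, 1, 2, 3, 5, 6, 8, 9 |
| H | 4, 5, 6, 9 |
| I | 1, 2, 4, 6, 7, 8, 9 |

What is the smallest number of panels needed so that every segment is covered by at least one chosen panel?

Take {G, I}. Their union is {0, 1, 2, 3, 4, 5, 6, 7, 8, 9}, which is all 10 segments.
No single panel has all 10 segments (the largest, D, has 8), so 2 is optimal.

2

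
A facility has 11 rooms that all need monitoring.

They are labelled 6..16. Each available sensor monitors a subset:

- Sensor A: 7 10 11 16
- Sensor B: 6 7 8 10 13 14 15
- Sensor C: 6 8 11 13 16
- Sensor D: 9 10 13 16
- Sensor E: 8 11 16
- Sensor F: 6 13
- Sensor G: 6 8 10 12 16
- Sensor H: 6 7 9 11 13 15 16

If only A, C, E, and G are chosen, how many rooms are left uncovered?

Union of A, C, E, G = {6, 7, 8, 10, 11, 12, 13, 16}.
Not covered: 9, 14, 15 — 3 rooms.

3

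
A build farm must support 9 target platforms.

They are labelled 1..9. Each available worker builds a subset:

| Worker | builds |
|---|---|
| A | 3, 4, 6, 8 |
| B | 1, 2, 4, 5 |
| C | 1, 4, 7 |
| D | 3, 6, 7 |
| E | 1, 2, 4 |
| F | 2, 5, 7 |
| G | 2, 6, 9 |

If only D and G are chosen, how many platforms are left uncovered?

Union of D, G = {2, 3, 6, 7, 9}.
Not covered: 1, 4, 5, 8 — 4 platforms.

4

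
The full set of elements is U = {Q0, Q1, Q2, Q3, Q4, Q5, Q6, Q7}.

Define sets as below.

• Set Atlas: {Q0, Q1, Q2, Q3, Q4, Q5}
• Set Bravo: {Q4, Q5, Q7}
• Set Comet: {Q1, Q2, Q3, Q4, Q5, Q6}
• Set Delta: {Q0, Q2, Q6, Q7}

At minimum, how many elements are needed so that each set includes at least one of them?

2

The 2 elements {Q2, Q4} hit every set.
No single element lies in every set, so at least 2 are needed and 2 is optimal.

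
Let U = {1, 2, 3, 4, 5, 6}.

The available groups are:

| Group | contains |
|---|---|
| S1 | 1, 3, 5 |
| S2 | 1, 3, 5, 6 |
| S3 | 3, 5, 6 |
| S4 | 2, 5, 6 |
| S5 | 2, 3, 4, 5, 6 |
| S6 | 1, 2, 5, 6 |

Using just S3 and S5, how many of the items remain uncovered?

Union of S3, S5 = {2, 3, 4, 5, 6}.
Not covered: 1 — 1 item.

1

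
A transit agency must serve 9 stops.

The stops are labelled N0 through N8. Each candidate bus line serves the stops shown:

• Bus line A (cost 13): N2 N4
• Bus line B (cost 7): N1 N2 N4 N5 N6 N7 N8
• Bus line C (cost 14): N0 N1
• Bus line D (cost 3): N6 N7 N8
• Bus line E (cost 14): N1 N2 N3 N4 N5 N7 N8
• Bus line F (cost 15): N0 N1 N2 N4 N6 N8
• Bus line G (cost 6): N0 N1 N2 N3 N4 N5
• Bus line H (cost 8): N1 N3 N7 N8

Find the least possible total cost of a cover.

D, G together cover every stop (D ∪ G = {N0, N1, N2, N3, N4, N5, N6, N7, N8}); total cost 3 + 6 = 9.
The greedy pick B, G costs 13; no covering selection beats 9.

9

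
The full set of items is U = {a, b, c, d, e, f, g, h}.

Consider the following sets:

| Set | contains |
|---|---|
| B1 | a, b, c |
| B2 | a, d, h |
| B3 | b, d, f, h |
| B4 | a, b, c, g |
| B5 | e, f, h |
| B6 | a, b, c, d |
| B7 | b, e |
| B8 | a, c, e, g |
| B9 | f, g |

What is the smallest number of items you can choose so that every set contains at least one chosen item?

The 3 items {b, g, h} hit every set.
The sets B2, B7, B9 are pairwise disjoint, so any hitting set needs a separate item for each — at least 3. Hence 3 is optimal.

3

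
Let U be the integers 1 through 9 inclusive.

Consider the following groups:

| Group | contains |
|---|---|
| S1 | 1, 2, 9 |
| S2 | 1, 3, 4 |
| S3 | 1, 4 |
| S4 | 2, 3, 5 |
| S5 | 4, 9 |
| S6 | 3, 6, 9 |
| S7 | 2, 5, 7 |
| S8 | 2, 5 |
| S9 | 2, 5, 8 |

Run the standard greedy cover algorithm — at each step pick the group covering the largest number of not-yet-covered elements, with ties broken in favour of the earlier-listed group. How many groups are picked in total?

Greedy: pick S1 (covers 3 new) → pick S2 (covers 2 new) → pick S7 (covers 2 new) → pick S6 (covers 1 new) → pick S9 (covers 1 new). Total picks: 5.
(The true minimum cover uses only 4 groups, so greedy is not optimal here.)

5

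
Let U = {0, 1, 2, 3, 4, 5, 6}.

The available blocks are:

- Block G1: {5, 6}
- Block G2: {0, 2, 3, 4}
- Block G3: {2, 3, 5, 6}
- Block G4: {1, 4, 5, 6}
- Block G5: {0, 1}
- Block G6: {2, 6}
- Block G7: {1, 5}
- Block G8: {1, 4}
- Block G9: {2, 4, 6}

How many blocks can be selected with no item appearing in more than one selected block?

2

G6, G8 are pairwise disjoint (G6={2,6}; G8={1,4}).
Every remaining block overlaps one of these, and no 3 of the listed blocks are pairwise disjoint, so 2 is the maximum.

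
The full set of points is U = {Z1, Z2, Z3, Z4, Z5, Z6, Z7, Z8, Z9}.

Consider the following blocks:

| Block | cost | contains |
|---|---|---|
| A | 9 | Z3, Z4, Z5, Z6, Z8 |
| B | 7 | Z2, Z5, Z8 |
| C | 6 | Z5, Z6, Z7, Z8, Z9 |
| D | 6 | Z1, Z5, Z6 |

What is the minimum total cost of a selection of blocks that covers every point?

A, B, C, D together cover every point (A ∪ B ∪ C ∪ D = {Z1, Z2, Z3, Z4, Z5, Z6, Z7, Z8, Z9}); total cost 9 + 7 + 6 + 6 = 28.
No covering selection has total cost below 28.

28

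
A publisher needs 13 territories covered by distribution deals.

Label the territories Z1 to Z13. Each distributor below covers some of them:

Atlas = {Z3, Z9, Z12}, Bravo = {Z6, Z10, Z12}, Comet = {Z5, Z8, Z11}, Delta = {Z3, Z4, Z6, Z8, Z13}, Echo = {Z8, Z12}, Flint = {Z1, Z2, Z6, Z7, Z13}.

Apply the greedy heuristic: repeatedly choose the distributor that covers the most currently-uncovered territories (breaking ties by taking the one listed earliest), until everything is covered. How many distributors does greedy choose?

Greedy: pick Delta (covers 5 new) → pick Flint (covers 3 new) → pick Atlas (covers 2 new) → pick Comet (covers 2 new) → pick Bravo (covers 1 new). Total picks: 5.

5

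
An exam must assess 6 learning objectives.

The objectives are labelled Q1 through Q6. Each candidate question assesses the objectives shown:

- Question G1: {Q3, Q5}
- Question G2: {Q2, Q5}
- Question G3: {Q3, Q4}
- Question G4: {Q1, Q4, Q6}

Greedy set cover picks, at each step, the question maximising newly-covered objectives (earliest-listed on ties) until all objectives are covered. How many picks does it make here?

3

Greedy: pick G4 (covers 3 new) → pick G1 (covers 2 new) → pick G2 (covers 1 new). Total picks: 3.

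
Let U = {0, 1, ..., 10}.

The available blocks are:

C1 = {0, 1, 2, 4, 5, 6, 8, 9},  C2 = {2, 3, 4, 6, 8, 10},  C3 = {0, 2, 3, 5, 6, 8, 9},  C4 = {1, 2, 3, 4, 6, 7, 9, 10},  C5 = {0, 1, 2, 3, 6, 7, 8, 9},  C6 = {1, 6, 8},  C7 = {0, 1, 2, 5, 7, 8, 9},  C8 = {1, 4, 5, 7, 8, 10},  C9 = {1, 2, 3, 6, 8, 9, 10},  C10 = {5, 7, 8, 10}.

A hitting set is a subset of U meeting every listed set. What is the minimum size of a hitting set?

The 2 items {6, 7} hit every block.
No single item lies in every block, so at least 2 are needed and 2 is optimal.

2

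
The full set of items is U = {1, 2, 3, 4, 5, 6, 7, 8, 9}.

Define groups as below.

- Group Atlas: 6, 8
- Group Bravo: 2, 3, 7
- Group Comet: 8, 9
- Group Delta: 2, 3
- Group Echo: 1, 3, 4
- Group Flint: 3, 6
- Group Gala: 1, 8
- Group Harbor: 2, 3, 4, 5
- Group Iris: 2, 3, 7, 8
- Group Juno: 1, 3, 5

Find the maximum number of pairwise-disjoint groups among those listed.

Bravo, Gala are pairwise disjoint (Bravo={2,3,7}; Gala={1,8}).
Every remaining group overlaps one of these, and no 3 of the listed groups are pairwise disjoint, so 2 is the maximum.

2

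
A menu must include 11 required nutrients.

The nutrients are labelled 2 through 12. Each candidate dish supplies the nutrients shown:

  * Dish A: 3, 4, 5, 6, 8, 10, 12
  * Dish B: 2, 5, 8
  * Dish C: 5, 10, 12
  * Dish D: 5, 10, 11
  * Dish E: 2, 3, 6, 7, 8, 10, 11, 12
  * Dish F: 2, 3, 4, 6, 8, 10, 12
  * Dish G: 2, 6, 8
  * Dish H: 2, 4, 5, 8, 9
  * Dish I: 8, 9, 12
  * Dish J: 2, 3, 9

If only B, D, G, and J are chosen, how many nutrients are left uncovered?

3

Union of B, D, G, J = {2, 3, 5, 6, 8, 9, 10, 11}.
Not covered: 4, 7, 12 — 3 nutrients.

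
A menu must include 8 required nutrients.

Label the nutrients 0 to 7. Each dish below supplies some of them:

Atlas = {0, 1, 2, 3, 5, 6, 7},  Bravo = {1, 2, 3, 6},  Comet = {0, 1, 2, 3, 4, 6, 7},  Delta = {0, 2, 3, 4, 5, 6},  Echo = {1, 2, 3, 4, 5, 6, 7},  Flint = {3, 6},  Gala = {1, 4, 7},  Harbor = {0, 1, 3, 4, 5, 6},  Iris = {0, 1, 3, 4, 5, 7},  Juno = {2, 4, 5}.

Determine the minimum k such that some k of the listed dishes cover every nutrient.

Atlas and Gala together: Atlas ∪ Gala = {0, 1, 2, 3, 4, 5, 6, 7} — every nutrient is covered.
No single dish has all 8 nutrients (the largest, Atlas, has 7), so 2 is optimal.

2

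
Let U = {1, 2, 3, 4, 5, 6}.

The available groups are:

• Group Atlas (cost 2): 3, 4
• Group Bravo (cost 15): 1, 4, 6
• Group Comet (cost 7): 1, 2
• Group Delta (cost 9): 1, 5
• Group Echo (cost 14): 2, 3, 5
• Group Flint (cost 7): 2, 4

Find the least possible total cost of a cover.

Bravo, Echo together cover every item (Bravo ∪ Echo = {1, 2, 3, 4, 5, 6}); total cost 15 + 14 = 29.
The greedy pick Atlas, Comet, Delta, Bravo costs 33; no covering selection beats 29.

29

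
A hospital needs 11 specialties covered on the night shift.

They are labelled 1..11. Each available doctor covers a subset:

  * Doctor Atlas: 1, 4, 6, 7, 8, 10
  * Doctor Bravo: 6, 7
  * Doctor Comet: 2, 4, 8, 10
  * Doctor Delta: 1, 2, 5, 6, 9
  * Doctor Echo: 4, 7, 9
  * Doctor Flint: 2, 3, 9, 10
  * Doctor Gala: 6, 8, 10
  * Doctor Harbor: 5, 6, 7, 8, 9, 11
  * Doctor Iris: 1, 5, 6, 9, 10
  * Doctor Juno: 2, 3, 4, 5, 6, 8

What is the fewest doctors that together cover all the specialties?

3

Harbor and Iris and Juno together: Harbor ∪ Iris ∪ Juno = {1, 2, 3, 4, 5, 6, 7, 8, 9, 10, 11} — every specialty is covered.
Only Harbor contains 11, so Harbor is forced; the remaining 5 specialties need at least 2 more doctors (each remaining doctor adds at most 3) — so at least 3 doctors are needed, and 3 is optimal.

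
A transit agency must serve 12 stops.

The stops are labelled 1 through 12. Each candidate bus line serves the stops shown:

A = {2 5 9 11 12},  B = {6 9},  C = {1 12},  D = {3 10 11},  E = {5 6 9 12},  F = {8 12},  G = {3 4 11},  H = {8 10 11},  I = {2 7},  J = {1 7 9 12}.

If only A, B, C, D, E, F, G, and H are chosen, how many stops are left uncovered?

1

Union of A, B, C, D, E, F, G, H = {1, 2, 3, 4, 5, 6, 8, 9, 10, 11, 12}.
Not covered: 7 — 1 stop.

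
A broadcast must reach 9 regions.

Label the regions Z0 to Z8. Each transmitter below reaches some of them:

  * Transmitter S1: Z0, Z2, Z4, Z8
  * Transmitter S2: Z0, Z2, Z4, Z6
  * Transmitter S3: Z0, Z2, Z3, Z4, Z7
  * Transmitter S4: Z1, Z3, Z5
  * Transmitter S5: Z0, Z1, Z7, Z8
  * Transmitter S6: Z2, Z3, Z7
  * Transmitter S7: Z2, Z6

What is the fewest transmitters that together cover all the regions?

Take {S2, S4, S5}. Their union is {Z0, Z1, Z2, Z3, Z4, Z5, Z6, Z7, Z8}, which is all 9 regions.
Only S4 contains Z5, so S4 is forced; the remaining 6 regions need at least 2 more transmitters (each remaining transmitter adds at most 4) — so at least 3 transmitters are needed, and 3 is optimal.

3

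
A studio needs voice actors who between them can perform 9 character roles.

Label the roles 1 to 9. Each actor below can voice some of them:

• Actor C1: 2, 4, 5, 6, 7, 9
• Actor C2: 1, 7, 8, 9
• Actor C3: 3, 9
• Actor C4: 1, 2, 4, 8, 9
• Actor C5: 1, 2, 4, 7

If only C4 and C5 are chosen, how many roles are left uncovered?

Union of C4, C5 = {1, 2, 4, 7, 8, 9}.
Not covered: 3, 5, 6 — 3 roles.

3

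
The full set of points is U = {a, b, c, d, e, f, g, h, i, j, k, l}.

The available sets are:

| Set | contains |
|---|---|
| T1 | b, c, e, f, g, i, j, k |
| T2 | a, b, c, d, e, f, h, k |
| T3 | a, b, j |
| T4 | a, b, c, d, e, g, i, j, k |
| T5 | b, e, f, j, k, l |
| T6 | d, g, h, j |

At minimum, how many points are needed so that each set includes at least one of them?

2

T = {b, j} meets every set (each contains at least one member of T), and |T| = 2.
No single point lies in every set, so at least 2 are needed and 2 is optimal.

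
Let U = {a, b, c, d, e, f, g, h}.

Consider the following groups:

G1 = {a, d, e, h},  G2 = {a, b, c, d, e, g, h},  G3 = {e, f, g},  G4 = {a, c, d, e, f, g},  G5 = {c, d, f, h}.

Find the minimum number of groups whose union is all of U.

2

G2 and G4 cover everything between them: the union {a, b, c, d, e, f, g, h} is all of U.
No single group has all 8 items (the largest, G2, has 7), so 2 is optimal.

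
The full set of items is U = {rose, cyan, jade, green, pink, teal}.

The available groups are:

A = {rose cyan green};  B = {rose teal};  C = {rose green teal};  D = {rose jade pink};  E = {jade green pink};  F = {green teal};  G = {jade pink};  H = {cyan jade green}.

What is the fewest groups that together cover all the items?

Take {A, F, G}. Their union is {rose, cyan, jade, green, pink, teal}, which is all 6 items.
No 2 of the 8 groups cover everything (all 28 combinations miss at least one item), so 3 is optimal.

3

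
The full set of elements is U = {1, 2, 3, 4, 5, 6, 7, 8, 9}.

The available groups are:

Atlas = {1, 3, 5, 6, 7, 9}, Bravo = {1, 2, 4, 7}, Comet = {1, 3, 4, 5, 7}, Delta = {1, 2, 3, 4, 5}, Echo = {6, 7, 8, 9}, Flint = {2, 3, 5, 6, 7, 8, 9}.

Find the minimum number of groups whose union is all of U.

Delta and Flint together: Delta ∪ Flint = {1, 2, 3, 4, 5, 6, 7, 8, 9} — every element is covered.
No single group has all 9 elements (the largest, Flint, has 7), so 2 is optimal.

2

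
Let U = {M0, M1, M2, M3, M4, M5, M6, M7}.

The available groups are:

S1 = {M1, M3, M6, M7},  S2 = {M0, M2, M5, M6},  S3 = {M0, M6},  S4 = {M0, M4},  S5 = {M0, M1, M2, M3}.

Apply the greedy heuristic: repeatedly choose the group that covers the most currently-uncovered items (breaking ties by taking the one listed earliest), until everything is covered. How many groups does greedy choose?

Greedy: pick S1 (covers 4 new) → pick S2 (covers 3 new) → pick S4 (covers 1 new). Total picks: 3.

3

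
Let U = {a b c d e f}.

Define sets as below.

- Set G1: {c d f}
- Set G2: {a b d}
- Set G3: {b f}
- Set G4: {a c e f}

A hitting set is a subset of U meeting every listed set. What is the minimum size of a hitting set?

2

The 2 items {b, c} hit every set.
No single item lies in every set, so at least 2 are needed and 2 is optimal.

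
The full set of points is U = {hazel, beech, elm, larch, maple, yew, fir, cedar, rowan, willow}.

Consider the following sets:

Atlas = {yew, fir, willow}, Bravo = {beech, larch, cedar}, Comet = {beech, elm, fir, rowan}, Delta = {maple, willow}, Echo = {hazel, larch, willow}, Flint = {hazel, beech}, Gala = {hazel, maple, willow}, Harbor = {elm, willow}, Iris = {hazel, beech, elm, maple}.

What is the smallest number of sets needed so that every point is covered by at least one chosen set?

Take {Atlas, Bravo, Comet, Gala}. Their union is {hazel, beech, elm, larch, maple, yew, fir, cedar, rowan, willow}, which is all 10 points.
Only Bravo contains cedar, so Bravo is forced; the remaining 7 points need at least 3 more sets (each remaining set adds at most 3) — so at least 4 sets are needed, and 4 is optimal.

4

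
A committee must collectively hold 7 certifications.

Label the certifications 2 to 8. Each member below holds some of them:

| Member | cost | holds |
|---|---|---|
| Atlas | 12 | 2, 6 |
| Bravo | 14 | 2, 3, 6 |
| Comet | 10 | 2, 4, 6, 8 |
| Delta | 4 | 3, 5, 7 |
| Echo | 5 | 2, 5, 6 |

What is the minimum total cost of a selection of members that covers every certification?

14

Comet, Delta together cover every certification (Comet ∪ Delta = {2, 3, 4, 5, 6, 7, 8}); total cost 10 + 4 = 14.
No covering selection has total cost below 14.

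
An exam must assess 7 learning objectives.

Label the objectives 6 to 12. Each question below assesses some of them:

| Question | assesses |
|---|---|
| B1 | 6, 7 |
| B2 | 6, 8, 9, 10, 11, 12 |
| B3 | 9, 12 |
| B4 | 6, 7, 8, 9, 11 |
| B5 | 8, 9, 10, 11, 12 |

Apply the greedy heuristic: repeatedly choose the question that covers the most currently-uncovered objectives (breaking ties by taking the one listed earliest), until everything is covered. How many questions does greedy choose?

2

Greedy: pick B2 (covers 6 new) → pick B1 (covers 1 new). Total picks: 2.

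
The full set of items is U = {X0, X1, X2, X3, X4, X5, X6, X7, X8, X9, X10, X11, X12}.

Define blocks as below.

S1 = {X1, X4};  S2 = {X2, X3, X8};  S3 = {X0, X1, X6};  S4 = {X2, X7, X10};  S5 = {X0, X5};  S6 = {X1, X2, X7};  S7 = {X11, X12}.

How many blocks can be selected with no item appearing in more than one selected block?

S1, S2, S5, S7 are pairwise disjoint (S1={X1,X4}; S2={X2,X3,X8}; S5={X0,X5}; S7={X11,X12}).
Every remaining block overlaps one of these, and no 5 of the listed blocks are pairwise disjoint, so 4 is the maximum.

4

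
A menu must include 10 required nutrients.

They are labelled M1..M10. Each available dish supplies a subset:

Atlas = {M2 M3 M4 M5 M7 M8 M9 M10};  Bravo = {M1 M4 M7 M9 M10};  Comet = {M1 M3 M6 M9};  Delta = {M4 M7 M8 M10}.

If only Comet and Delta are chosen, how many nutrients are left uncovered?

Union of Comet, Delta = {M1, M3, M4, M6, M7, M8, M9, M10}.
Not covered: M2, M5 — 2 nutrients.

2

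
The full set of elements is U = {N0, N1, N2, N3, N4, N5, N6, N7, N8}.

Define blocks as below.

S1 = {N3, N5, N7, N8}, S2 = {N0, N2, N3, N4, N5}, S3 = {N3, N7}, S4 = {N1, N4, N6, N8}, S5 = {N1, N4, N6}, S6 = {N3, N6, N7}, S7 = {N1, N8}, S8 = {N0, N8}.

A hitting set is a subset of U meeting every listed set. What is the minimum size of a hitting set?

Take H = {N0, N1, N3}. Each listed block contains at least one of these, so H is a hitting set of size 3.
The blocks S3, S5, S8 are pairwise disjoint, so any hitting set needs a separate element for each — at least 3. Hence 3 is optimal.

3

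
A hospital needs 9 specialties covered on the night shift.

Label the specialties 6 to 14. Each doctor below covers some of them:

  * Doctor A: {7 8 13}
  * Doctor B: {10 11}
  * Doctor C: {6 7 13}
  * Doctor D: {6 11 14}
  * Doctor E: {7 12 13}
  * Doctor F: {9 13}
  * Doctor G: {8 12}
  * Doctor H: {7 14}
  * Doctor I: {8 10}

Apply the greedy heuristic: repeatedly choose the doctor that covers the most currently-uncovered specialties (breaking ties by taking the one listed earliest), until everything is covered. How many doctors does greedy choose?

Greedy: pick A (covers 3 new) → pick D (covers 3 new) → pick B (covers 1 new) → pick E (covers 1 new) → pick F (covers 1 new). Total picks: 5.
(The true minimum cover uses only 4 doctors, so greedy is not optimal here.)

5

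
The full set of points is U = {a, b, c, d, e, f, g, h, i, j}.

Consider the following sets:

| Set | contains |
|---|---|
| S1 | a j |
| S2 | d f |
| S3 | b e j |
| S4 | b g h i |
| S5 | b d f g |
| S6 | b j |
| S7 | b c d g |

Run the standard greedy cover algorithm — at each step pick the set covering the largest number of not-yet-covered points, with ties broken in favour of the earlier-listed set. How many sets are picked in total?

Greedy: pick S4 (covers 4 new) → pick S1 (covers 2 new) → pick S2 (covers 2 new) → pick S3 (covers 1 new) → pick S7 (covers 1 new). Total picks: 5.

5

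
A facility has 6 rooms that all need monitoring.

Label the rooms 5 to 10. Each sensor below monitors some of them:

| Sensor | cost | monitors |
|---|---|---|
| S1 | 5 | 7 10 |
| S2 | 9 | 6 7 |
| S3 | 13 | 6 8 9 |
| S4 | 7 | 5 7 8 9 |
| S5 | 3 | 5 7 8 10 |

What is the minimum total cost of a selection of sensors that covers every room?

16

S3, S5 together cover every room (S3 ∪ S5 = {5, 6, 7, 8, 9, 10}); total cost 13 + 3 = 16.
No covering selection has total cost below 16.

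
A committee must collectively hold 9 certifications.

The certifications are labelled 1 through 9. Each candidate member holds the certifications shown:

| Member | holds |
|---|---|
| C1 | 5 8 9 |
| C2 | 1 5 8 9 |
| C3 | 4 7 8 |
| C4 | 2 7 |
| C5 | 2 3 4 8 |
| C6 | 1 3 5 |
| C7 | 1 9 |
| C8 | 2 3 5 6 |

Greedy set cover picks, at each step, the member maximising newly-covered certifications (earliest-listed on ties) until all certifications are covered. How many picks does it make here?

4

Greedy: pick C2 (covers 4 new) → pick C5 (covers 3 new) → pick C3 (covers 1 new) → pick C8 (covers 1 new). Total picks: 4.
(The true minimum cover uses only 3 members, so greedy is not optimal here.)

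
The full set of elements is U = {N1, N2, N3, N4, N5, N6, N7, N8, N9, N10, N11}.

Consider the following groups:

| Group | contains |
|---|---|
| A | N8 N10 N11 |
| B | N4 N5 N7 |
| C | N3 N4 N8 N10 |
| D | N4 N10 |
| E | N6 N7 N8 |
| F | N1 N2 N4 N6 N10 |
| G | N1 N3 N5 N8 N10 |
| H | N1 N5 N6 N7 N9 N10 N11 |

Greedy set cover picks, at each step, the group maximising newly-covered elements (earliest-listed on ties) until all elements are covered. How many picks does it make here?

3

Greedy: pick H (covers 7 new) → pick C (covers 3 new) → pick F (covers 1 new). Total picks: 3.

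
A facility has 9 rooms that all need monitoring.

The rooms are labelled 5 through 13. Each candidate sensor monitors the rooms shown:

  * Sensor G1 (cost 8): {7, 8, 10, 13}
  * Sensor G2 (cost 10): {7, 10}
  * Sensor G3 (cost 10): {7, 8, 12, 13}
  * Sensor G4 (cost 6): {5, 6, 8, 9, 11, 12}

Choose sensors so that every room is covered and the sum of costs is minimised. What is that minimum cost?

G1, G4 together cover every room (G1 ∪ G4 = {5, 6, 7, 8, 9, 10, 11, 12, 13}); total cost 8 + 6 = 14.
No covering selection has total cost below 14.

14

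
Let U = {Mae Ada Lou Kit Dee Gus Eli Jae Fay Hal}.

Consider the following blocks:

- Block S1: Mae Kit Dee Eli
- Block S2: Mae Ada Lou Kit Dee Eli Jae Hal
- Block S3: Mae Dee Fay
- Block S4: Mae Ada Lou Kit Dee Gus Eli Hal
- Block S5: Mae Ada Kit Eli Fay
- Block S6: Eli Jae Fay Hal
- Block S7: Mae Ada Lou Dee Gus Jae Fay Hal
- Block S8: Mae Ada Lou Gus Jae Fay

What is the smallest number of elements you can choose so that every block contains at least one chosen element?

Take H = {Mae, Hal}. Each listed block contains at least one of these, so H is a hitting set of size 2.
No single element lies in every block, so at least 2 are needed and 2 is optimal.

2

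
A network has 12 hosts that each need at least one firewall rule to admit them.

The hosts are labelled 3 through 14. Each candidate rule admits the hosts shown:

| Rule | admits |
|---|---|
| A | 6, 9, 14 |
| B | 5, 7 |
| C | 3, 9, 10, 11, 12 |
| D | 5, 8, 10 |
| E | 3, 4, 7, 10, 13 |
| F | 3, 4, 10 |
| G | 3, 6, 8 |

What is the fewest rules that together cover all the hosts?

4

Take {A, C, D, E}. Their union is {3, 4, 5, 6, 7, 8, 9, 10, 11, 12, 13, 14}, which is all 12 hosts.
Only C contains 11, so C is forced; the remaining 7 hosts need at least 3 more rules (each remaining rule adds at most 3) — so at least 4 rules are needed, and 4 is optimal.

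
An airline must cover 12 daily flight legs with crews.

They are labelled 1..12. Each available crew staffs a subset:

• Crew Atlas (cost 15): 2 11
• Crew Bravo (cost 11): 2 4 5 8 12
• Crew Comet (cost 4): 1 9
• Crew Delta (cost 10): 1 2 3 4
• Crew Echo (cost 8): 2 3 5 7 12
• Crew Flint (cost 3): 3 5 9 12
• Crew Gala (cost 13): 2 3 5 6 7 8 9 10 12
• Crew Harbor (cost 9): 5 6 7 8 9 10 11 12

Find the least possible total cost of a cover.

19

Delta, Harbor together cover every leg (Delta ∪ Harbor = {1, 2, 3, 4, 5, 6, 7, 8, 9, 10, 11, 12}); total cost 10 + 9 = 19.
The greedy pick Flint, Harbor, Delta costs 22; no covering selection beats 19.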